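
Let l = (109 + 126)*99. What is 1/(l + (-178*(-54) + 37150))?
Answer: 1/70027 ≈ 1.4280e-5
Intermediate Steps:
l = 23265 (l = 235*99 = 23265)
1/(l + (-178*(-54) + 37150)) = 1/(23265 + (-178*(-54) + 37150)) = 1/(23265 + (9612 + 37150)) = 1/(23265 + 46762) = 1/70027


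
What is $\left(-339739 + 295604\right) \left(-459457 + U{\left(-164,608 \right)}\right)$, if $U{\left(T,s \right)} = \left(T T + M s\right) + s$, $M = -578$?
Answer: $34574343895$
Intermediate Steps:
$U{\left(T,s \right)} = T^{2} - 577 s$ ($U{\left(T,s \right)} = \left(T T - 578 s\right) + s = \left(T^{2} - 578 s\right) + s = T^{2} - 577 s$)
$\left(-339739 + 295604\right) \left(-459457 + U{\left(-164,608 \right)}\right) = \left(-339739 + 295604\right) \left(-459457 + \left(\left(-164\right)^{2} - 350816\right)\right) = - 44135 \left(-459457 + \left(26896 - 350816\right)\right) = - 44135 \left(-459457 - 323920\right) = \left(-44135\right) \left(-783377\right) = 34574343895$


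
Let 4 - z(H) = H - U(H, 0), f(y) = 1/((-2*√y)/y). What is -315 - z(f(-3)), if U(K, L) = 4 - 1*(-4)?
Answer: -327 - I*√3/2 ≈ -327.0 - 0.86602*I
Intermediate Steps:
U(K, L) = 8 (U(K, L) = 4 + 4 = 8)
f(y) = -√y/2 (f(y) = 1/(-2/√y) = -√y/2)
z(H) = 12 - H (z(H) = 4 - (H - 1*8) = 4 - (H - 8) = 4 - (-8 + H) = 4 + (8 - H) = 12 - H)
-315 - z(f(-3)) = -315 - (12 - (-1)*√(-3)/2) = -315 - (12 - (-1)*I*√3/2) = -315 - (12 + I*√3/2) = -315 + (-12 - I*√3/2) = -327 - I*√3/2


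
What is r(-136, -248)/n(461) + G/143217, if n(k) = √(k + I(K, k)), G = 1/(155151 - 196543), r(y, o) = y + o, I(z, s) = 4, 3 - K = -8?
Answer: -1/5928038064 - 128*√465/155 ≈ -17.808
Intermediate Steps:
K = 11 (K = 3 - 1*(-8) = 3 + 8 = 11)
r(y, o) = o + y
G = -1/41392 (G = 1/(-41392) = -1/41392 ≈ -2.4159e-5)
n(k) = √(4 + k) (n(k) = √(k + 4) = √(4 + k))
r(-136, -248)/n(461) + G/143217 = (-248 - 136)/(√(4 + 461)) - 1/41392/143217 = -384*√465/465 - 1/41392*1/143217 = -128*√465/155 - 1/5928038064 = -1/5928038064 - 128*√465/155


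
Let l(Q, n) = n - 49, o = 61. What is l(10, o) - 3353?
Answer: -3341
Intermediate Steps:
l(Q, n) = -49 + n
l(10, o) - 3353 = (-49 + 61) - 3353 = 12 - 3353 = -3341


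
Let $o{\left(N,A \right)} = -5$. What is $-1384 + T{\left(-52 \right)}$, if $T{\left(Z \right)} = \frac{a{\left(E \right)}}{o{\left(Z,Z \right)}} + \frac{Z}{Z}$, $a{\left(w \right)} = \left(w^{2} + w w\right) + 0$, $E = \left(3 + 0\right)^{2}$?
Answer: $- \frac{7077}{5} \approx -1415.4$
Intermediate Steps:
$E = 9$ ($E = 3^{2} = 9$)
$a{\left(w \right)} = 2 w^{2}$ ($a{\left(w \right)} = \left(w^{2} + w^{2}\right) + 0 = 2 w^{2} + 0 = 2 w^{2}$)
$T{\left(Z \right)} = - \frac{157}{5}$ ($T{\left(Z \right)} = \frac{2 \cdot 9^{2}}{-5} + \frac{Z}{Z} = 2 \cdot 81 \left(- \frac{1}{5}\right) + 1 = 162 \left(- \frac{1}{5}\right) + 1 = - \frac{162}{5} + 1 = - \frac{157}{5}$)
$-1384 + T{\left(-52 \right)} = -1384 - \frac{157}{5} = - \frac{7077}{5}$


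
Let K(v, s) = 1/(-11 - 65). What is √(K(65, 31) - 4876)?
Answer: I*√7040963/38 ≈ 69.828*I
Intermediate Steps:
K(v, s) = -1/76 (K(v, s) = 1/(-76) = -1/76)
√(K(65, 31) - 4876) = √(-1/76 - 4876) = √(-370577/76) = I*√7040963/38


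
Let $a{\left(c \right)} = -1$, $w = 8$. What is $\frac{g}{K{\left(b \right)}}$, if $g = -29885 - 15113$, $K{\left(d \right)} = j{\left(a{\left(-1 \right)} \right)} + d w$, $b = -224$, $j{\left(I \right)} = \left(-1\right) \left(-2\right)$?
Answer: $\frac{22499}{895} \approx 25.139$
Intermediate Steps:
$j{\left(I \right)} = 2$
$K{\left(d \right)} = 2 + 8 d$ ($K{\left(d \right)} = 2 + d 8 = 2 + 8 d$)
$g = -44998$
$\frac{g}{K{\left(b \right)}} = - \frac{44998}{2 + 8 \left(-224\right)} = - \frac{44998}{2 - 1792} = - \frac{44998}{-1790} = \left(-44998\right) \left(- \frac{1}{1790}\right) = \frac{22499}{895}$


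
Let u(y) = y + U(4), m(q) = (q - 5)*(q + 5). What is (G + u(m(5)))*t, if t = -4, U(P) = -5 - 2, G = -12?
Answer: 76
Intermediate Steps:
m(q) = (-5 + q)*(5 + q)
U(P) = -7
u(y) = -7 + y (u(y) = y - 7 = -7 + y)
(G + u(m(5)))*t = (-12 + (-7 + (-25 + 5²)))*(-4) = (-12 + (-7 + (-25 + 25)))*(-4) = (-12 + (-7 + 0))*(-4) = (-12 - 7)*(-4) = -19*(-4) = 76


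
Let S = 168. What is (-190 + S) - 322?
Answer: -344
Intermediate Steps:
(-190 + S) - 322 = (-190 + 168) - 322 = -22 - 322 = -344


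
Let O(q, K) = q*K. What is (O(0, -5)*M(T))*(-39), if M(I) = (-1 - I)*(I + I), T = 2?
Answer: 0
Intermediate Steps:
O(q, K) = K*q
M(I) = 2*I*(-1 - I) (M(I) = (-1 - I)*(2*I) = 2*I*(-1 - I))
(O(0, -5)*M(T))*(-39) = ((-5*0)*(-2*2*(1 + 2)))*(-39) = (0*(-2*2*3))*(-39) = (0*(-12))*(-39) = 0*(-39) = 0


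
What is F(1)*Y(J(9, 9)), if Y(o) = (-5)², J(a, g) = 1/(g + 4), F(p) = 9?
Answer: 225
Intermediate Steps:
J(a, g) = 1/(4 + g)
Y(o) = 25
F(1)*Y(J(9, 9)) = 9*25 = 225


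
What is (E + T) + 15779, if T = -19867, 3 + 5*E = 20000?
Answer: -443/5 ≈ -88.600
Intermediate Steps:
E = 19997/5 (E = -3/5 + (1/5)*20000 = -3/5 + 4000 = 19997/5 ≈ 3999.4)
(E + T) + 15779 = (19997/5 - 19867) + 15779 = -79338/5 + 15779 = -443/5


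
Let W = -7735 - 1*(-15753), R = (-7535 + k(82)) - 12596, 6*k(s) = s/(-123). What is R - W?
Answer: -253342/9 ≈ -28149.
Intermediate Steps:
k(s) = -s/738 (k(s) = (s/(-123))/6 = (s*(-1/123))/6 = (-s/123)/6 = -s/738)
R = -181180/9 (R = (-7535 - 1/738*82) - 12596 = (-7535 - 1/9) - 12596 = -67816/9 - 12596 = -181180/9 ≈ -20131.)
W = 8018 (W = -7735 + 15753 = 8018)
R - W = -181180/9 - 1*8018 = -181180/9 - 8018 = -253342/9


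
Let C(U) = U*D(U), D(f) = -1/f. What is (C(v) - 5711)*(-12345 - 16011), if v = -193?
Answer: 161969472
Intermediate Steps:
C(U) = -1 (C(U) = U*(-1/U) = -1)
(C(v) - 5711)*(-12345 - 16011) = (-1 - 5711)*(-12345 - 16011) = -5712*(-28356) = 161969472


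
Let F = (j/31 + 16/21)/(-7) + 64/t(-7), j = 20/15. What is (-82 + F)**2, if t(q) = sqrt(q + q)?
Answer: 133948532068/20766249 + 23948672*I*sqrt(14)/31899 ≈ 6450.3 + 2809.1*I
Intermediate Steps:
j = 4/3 (j = 20*(1/15) = 4/3 ≈ 1.3333)
t(q) = sqrt(2)*sqrt(q) (t(q) = sqrt(2*q) = sqrt(2)*sqrt(q))
F = -524/4557 - 32*I*sqrt(14)/7 (F = ((4/3)/31 + 16/21)/(-7) + 64/((sqrt(2)*sqrt(-7))) = ((4/3)*(1/31) + 16*(1/21))*(-1/7) + 64/((sqrt(2)*(I*sqrt(7)))) = (4/93 + 16/21)*(-1/7) + 64/((I*sqrt(14))) = (524/651)*(-1/7) + 64*(-I*sqrt(14)/14) = -524/4557 - 32*I*sqrt(14)/7 ≈ -0.11499 - 17.105*I)
(-82 + F)**2 = (-82 + (-524/4557 - 32*I*sqrt(14)/7))**2 = (-374198/4557 - 32*I*sqrt(14)/7)**2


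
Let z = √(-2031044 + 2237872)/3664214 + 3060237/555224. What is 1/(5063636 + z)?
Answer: 5239635558524391235696532958776/26531636120407315055262321876049779617 - 564790385687280832*√51707/26531636120407315055262321876049779617 ≈ 1.9749e-7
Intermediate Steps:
z = 3060237/555224 + √51707/1832107 (z = √206828*(1/3664214) + 3060237*(1/555224) = (2*√51707)*(1/3664214) + 3060237/555224 = √51707/1832107 + 3060237/555224 = 3060237/555224 + √51707/1832107 ≈ 5.5118)
1/(5063636 + z) = 1/(5063636 + (3060237/555224 + √51707/1832107)) = 1/(2811455294701/555224 + √51707/1832107)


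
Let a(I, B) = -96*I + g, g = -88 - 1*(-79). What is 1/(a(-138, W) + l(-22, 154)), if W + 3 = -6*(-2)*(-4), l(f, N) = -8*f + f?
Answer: 1/13393 ≈ 7.4666e-5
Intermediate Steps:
l(f, N) = -7*f
W = -51 (W = -3 - 6*(-2)*(-4) = -3 + 12*(-4) = -3 - 48 = -51)
g = -9 (g = -88 + 79 = -9)
a(I, B) = -9 - 96*I (a(I, B) = -96*I - 9 = -9 - 96*I)
1/(a(-138, W) + l(-22, 154)) = 1/((-9 - 96*(-138)) - 7*(-22)) = 1/((-9 + 13248) + 154) = 1/(13239 + 154) = 1/13393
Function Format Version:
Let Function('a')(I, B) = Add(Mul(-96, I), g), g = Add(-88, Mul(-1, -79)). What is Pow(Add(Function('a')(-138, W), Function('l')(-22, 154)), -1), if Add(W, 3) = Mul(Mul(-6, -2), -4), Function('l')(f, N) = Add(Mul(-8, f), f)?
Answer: Rational(1, 13393) ≈ 7.4666e-5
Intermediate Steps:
Function('l')(f, N) = Mul(-7, f)
W = -51 (W = Add(-3, Mul(Mul(-6, -2), -4)) = Add(-3, Mul(12, -4)) = Add(-3, -48) = -51)
g = -9 (g = Add(-88, 79) = -9)
Function('a')(I, B) = Add(-9, Mul(-96, I)) (Function('a')(I, B) = Add(Mul(-96, I), -9) = Add(-9, Mul(-96, I)))
Pow(Add(Function('a')(-138, W), Function('l')(-22, 154)), -1) = Pow(Add(Add(-9, Mul(-96, -138)), Mul(-7, -22)), -1) = Pow(Add(Add(-9, 13248), 154), -1) = Pow(Add(13239, 154), -1) = Pow(13393, -1) = Rational(1, 13393)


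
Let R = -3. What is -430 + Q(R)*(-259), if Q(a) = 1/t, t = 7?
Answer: -467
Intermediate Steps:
Q(a) = 1/7
-430 + Q(R)*(-259) = -430 + (1/7)*(-259) = -430 - 37 = -467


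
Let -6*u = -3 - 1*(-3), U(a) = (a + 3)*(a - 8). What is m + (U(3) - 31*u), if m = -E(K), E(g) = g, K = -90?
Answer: 60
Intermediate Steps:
U(a) = (-8 + a)*(3 + a) (U(a) = (3 + a)*(-8 + a) = (-8 + a)*(3 + a))
u = 0 (u = -(-3 - 1*(-3))/6 = -(-3 + 3)/6 = -1/6*0 = 0)
m = 90 (m = -1*(-90) = 90)
m + (U(3) - 31*u) = 90 + ((-24 + 3**2 - 5*3) - 31*0) = 90 + ((-24 + 9 - 15) + 0) = 90 + (-30 + 0) = 90 - 30 = 60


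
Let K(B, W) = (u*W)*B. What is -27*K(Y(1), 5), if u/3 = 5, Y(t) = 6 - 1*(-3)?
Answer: -18225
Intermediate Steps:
Y(t) = 9 (Y(t) = 6 + 3 = 9)
u = 15 (u = 3*5 = 15)
K(B, W) = 15*B*W (K(B, W) = (15*W)*B = 15*B*W)
-27*K(Y(1), 5) = -405*9*5 = -27*675 = -18225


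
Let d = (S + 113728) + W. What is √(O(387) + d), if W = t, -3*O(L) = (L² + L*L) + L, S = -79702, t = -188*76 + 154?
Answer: I*√80083 ≈ 282.99*I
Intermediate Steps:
t = -14134 (t = -14288 + 154 = -14134)
O(L) = -2*L²/3 - L/3 (O(L) = -((L² + L*L) + L)/3 = -((L² + L²) + L)/3 = -(2*L² + L)/3 = -(L + 2*L²)/3 = -2*L²/3 - L/3)
W = -14134
d = 19892 (d = (-79702 + 113728) - 14134 = 34026 - 14134 = 19892)
√(O(387) + d) = √(-⅓*387*(1 + 2*387) + 19892) = √(-⅓*387*(1 + 774) + 19892) = √(-⅓*387*775 + 19892) = √(-99975 + 19892) = √(-80083) = I*√80083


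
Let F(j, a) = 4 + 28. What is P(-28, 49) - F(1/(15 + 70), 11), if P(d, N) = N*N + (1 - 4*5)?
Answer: 2350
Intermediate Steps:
F(j, a) = 32
P(d, N) = -19 + N² (P(d, N) = N² + (1 - 20) = N² - 19 = -19 + N²)
P(-28, 49) - F(1/(15 + 70), 11) = (-19 + 49²) - 1*32 = (-19 + 2401) - 32 = 2382 - 32 = 2350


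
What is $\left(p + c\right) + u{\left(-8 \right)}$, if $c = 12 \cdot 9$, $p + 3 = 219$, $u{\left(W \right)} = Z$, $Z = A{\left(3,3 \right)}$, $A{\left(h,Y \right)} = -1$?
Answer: $323$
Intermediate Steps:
$Z = -1$
$u{\left(W \right)} = -1$
$p = 216$ ($p = -3 + 219 = 216$)
$c = 108$
$\left(p + c\right) + u{\left(-8 \right)} = \left(216 + 108\right) - 1 = 324 - 1 = 323$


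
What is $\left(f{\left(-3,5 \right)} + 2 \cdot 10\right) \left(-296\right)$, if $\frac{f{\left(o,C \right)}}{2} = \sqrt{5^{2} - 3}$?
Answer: $-5920 - 592 \sqrt{22} \approx -8696.7$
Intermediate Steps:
$f{\left(o,C \right)} = 2 \sqrt{22}$ ($f{\left(o,C \right)} = 2 \sqrt{5^{2} - 3} = 2 \sqrt{25 - 3} = 2 \sqrt{22}$)
$\left(f{\left(-3,5 \right)} + 2 \cdot 10\right) \left(-296\right) = \left(2 \sqrt{22} + 2 \cdot 10\right) \left(-296\right) = \left(2 \sqrt{22} + 20\right) \left(-296\right) = \left(20 + 2 \sqrt{22}\right) \left(-296\right) = -5920 - 592 \sqrt{22}$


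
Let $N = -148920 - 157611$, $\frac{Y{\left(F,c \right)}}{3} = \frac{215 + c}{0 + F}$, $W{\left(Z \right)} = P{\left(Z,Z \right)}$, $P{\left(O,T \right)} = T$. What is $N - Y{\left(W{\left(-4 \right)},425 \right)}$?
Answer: $-306051$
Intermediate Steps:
$W{\left(Z \right)} = Z$
$Y{\left(F,c \right)} = \frac{3 \left(215 + c\right)}{F}$ ($Y{\left(F,c \right)} = 3 \frac{215 + c}{0 + F} = 3 \frac{215 + c}{F} = \frac{3 \left(215 + c\right)}{F}$)
$N = -306531$
$N - Y{\left(W{\left(-4 \right)},425 \right)} = -306531 - \frac{3 \left(215 + 425\right)}{-4} = -306531 - 3 \left(- \frac{1}{4}\right) 640 = -306531 - -480 = -306531 + 480 = -306051$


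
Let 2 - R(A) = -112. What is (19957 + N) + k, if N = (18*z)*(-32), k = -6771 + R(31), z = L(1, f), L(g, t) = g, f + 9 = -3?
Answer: 12724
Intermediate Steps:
f = -12 (f = -9 - 3 = -12)
z = 1
R(A) = 114 (R(A) = 2 - 1*(-112) = 2 + 112 = 114)
k = -6657 (k = -6771 + 114 = -6657)
N = -576 (N = (18*1)*(-32) = 18*(-32) = -576)
(19957 + N) + k = (19957 - 576) - 6657 = 19381 - 6657 = 12724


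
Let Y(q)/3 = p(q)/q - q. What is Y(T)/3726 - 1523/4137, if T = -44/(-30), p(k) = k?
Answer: -9467483/25690770 ≈ -0.36852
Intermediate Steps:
T = 22/15 (T = -44*(-1/30) = 22/15 ≈ 1.4667)
Y(q) = 3 - 3*q (Y(q) = 3*(q/q - q) = 3*(1 - q) = 3 - 3*q)
Y(T)/3726 - 1523/4137 = (3 - 3*22/15)/3726 - 1523/4137 = (3 - 22/5)*(1/3726) - 1523*1/4137 = -7/5*1/3726 - 1523/4137 = -7/18630 - 1523/4137 = -9467483/25690770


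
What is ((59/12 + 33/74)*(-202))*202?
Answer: -24288581/111 ≈ -2.1882e+5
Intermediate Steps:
((59/12 + 33/74)*(-202))*202 = ((2381/444)*(-202))*202 = -240481/222*202 = -24288581/111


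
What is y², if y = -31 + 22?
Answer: 81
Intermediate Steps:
y = -9
y² = (-9)² = 81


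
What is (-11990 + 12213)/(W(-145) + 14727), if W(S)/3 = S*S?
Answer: 223/77802 ≈ 0.0028662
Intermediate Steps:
W(S) = 3*S² (W(S) = 3*(S*S) = 3*S²)
(-11990 + 12213)/(W(-145) + 14727) = (-11990 + 12213)/(3*(-145)² + 14727) = 223/(3*21025 + 14727) = 223/(63075 + 14727) = 223/77802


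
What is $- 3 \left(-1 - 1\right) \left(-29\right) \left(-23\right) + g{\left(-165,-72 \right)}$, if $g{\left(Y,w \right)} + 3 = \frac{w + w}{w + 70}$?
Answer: $4071$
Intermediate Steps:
$g{\left(Y,w \right)} = -3 + \frac{2 w}{70 + w}$ ($g{\left(Y,w \right)} = -3 + \frac{w + w}{w + 70} = -3 + \frac{2 w}{70 + w}$)
$- 3 \left(-1 - 1\right) \left(-29\right) \left(-23\right) + g{\left(-165,-72 \right)} = - 3 \left(-1 - 1\right) \left(-29\right) \left(-23\right) + \frac{-210 - -72}{70 - 72} = \left(-3\right) \left(-2\right) \left(-29\right) \left(-23\right) + \frac{-210 + 72}{-2} = 6 \left(-29\right) \left(-23\right) - -69 = \left(-174\right) \left(-23\right) + 69 = 4002 + 69 = 4071$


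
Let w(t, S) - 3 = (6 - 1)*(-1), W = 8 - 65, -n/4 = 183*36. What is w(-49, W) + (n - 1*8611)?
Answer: -34965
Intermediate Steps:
n = -26352 (n = -732*36 = -4*6588 = -26352)
W = -57
w(t, S) = -2 (w(t, S) = 3 + (6 - 1)*(-1) = 3 + 5*(-1) = 3 - 5 = -2)
w(-49, W) + (n - 1*8611) = -2 + (-26352 - 1*8611) = -2 + (-26352 - 8611) = -2 - 34963 = -34965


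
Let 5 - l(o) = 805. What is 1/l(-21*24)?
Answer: -1/800 ≈ -0.0012500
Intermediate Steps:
l(o) = -800 (l(o) = 5 - 1*805 = 5 - 805 = -800)
1/l(-21*24) = 1/(-800) = -1/800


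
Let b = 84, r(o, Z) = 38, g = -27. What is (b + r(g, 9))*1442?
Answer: 175924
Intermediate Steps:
(b + r(g, 9))*1442 = (84 + 38)*1442 = 122*1442 = 175924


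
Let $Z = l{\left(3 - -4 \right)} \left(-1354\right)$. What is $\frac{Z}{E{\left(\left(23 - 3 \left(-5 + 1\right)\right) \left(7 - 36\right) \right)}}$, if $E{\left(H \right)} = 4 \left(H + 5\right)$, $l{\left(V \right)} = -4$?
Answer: $- \frac{677}{505} \approx -1.3406$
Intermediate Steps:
$E{\left(H \right)} = 20 + 4 H$ ($E{\left(H \right)} = 4 \left(5 + H\right) = 20 + 4 H$)
$Z = 5416$ ($Z = \left(-4\right) \left(-1354\right) = 5416$)
$\frac{Z}{E{\left(\left(23 - 3 \left(-5 + 1\right)\right) \left(7 - 36\right) \right)}} = \frac{5416}{20 + 4 \left(23 - 3 \left(-5 + 1\right)\right) \left(7 - 36\right)} = \frac{5416}{20 + 4 \left(23 - -12\right) \left(-29\right)} = \frac{5416}{20 + 4 \left(23 + 12\right) \left(-29\right)} = \frac{5416}{20 + 4 \cdot 35 \left(-29\right)} = \frac{5416}{20 + 4 \left(-1015\right)} = \frac{5416}{20 - 4060} = \frac{5416}{-4040} = 5416 \left(- \frac{1}{4040}\right) = - \frac{677}{505}$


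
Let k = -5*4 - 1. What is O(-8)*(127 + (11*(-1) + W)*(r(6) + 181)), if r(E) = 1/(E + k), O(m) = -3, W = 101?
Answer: -49233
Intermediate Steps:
k = -21 (k = -20 - 1 = -21)
r(E) = 1/(-21 + E) (r(E) = 1/(E - 21) = 1/(-21 + E))
O(-8)*(127 + (11*(-1) + W)*(r(6) + 181)) = -3*(127 + (11*(-1) + 101)*(1/(-21 + 6) + 181)) = -3*(127 + (-11 + 101)*(1/(-15) + 181)) = -3*(127 + 90*(-1/15 + 181)) = -3*(127 + 90*(2714/15)) = -3*(127 + 16284) = -3*16411 = -49233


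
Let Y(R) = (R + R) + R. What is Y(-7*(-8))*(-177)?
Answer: -29736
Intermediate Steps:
Y(R) = 3*R (Y(R) = 2*R + R = 3*R)
Y(-7*(-8))*(-177) = (3*(-7*(-8)))*(-177) = (3*56)*(-177) = 168*(-177) = -29736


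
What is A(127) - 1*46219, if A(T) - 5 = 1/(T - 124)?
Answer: -138641/3 ≈ -46214.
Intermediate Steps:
A(T) = 5 + 1/(-124 + T) (A(T) = 5 + 1/(T - 124) = 5 + 1/(-124 + T))
A(127) - 1*46219 = (-619 + 5*127)/(-124 + 127) - 1*46219 = (-619 + 635)/3 - 46219 = (1/3)*16 - 46219 = 16/3 - 46219 = -138641/3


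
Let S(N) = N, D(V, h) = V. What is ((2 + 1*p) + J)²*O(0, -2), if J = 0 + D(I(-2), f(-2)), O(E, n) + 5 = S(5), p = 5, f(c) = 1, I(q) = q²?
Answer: 0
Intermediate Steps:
O(E, n) = 0 (O(E, n) = -5 + 5 = 0)
J = 4 (J = 0 + (-2)² = 0 + 4 = 4)
((2 + 1*p) + J)²*O(0, -2) = ((2 + 1*5) + 4)²*0 = ((2 + 5) + 4)²*0 = (7 + 4)²*0 = 11²*0 = 121*0 = 0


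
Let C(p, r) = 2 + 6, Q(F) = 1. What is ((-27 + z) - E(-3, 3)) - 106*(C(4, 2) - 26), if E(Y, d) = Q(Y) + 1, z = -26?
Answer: 1853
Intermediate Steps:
C(p, r) = 8
E(Y, d) = 2 (E(Y, d) = 1 + 1 = 2)
((-27 + z) - E(-3, 3)) - 106*(C(4, 2) - 26) = ((-27 - 26) - 1*2) - 106*(8 - 26) = (-53 - 2) - 106*(-18) = -55 + 1908 = 1853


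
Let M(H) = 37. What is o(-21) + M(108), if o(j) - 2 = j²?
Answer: 480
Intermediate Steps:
o(j) = 2 + j²
o(-21) + M(108) = (2 + (-21)²) + 37 = (2 + 441) + 37 = 443 + 37 = 480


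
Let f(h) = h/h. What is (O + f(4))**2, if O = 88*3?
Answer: 70225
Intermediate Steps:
O = 264
f(h) = 1
(O + f(4))**2 = (264 + 1)**2 = 265**2 = 70225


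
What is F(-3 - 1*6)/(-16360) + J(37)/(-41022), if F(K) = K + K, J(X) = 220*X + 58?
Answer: -33345221/167779980 ≈ -0.19874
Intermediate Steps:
J(X) = 58 + 220*X
F(K) = 2*K
F(-3 - 1*6)/(-16360) + J(37)/(-41022) = (2*(-3 - 1*6))/(-16360) + (58 + 220*37)/(-41022) = (2*(-3 - 6))*(-1/16360) + (58 + 8140)*(-1/41022) = (2*(-9))*(-1/16360) + 8198*(-1/41022) = -18*(-1/16360) - 4099/20511 = 9/8180 - 4099/20511 = -33345221/167779980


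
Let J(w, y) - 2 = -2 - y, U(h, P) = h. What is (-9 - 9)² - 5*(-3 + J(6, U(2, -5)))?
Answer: 349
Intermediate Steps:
J(w, y) = -y (J(w, y) = 2 + (-2 - y) = -y)
(-9 - 9)² - 5*(-3 + J(6, U(2, -5))) = (-9 - 9)² - 5*(-3 - 1*2) = (-18)² - 5*(-3 - 2) = 324 - 5*(-5) = 324 + 25 = 349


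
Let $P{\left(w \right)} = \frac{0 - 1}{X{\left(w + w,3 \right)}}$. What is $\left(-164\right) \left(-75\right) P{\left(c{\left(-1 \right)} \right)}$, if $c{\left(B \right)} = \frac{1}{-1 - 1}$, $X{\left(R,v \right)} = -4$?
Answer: $3075$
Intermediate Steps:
$c{\left(B \right)} = - \frac{1}{2}$ ($c{\left(B \right)} = \frac{1}{-2} = - \frac{1}{2}$)
$P{\left(w \right)} = \frac{1}{4}$ ($P{\left(w \right)} = \frac{0 - 1}{-4} = \left(0 - 1\right) \left(- \frac{1}{4}\right) = \left(-1\right) \left(- \frac{1}{4}\right) = \frac{1}{4}$)
$\left(-164\right) \left(-75\right) P{\left(c{\left(-1 \right)} \right)} = \left(-164\right) \left(-75\right) \frac{1}{4} = 12300 \cdot \frac{1}{4} = 3075$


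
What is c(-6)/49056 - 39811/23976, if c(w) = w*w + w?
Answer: -40671857/24503472 ≈ -1.6598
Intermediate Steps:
c(w) = w + w² (c(w) = w² + w = w + w²)
c(-6)/49056 - 39811/23976 = -6*(1 - 6)/49056 - 39811/23976 = -6*(-5)*(1/49056) - 39811*1/23976 = 30*(1/49056) - 39811/23976 = 5/8176 - 39811/23976 = -40671857/24503472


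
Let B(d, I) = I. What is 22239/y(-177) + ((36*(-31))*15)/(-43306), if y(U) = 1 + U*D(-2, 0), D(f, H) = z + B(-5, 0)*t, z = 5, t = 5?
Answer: -474141987/19141252 ≈ -24.771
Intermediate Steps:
D(f, H) = 5 (D(f, H) = 5 + 0*5 = 5 + 0 = 5)
y(U) = 1 + 5*U (y(U) = 1 + U*5 = 1 + 5*U)
22239/y(-177) + ((36*(-31))*15)/(-43306) = 22239/(1 + 5*(-177)) + ((36*(-31))*15)/(-43306) = 22239/(1 - 885) - 1116*15*(-1/43306) = 22239/(-884) - 16740*(-1/43306) = 22239*(-1/884) + 8370/21653 = -22239/884 + 8370/21653 = -474141987/19141252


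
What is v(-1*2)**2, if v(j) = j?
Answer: 4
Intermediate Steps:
v(-1*2)**2 = (-1*2)**2 = (-2)**2 = 4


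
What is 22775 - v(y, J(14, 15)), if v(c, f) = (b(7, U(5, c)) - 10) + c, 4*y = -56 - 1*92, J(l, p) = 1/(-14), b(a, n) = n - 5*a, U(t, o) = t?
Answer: 22852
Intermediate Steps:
J(l, p) = -1/14
y = -37 (y = (-56 - 1*92)/4 = (-56 - 92)/4 = (1/4)*(-148) = -37)
v(c, f) = -40 + c (v(c, f) = ((5 - 5*7) - 10) + c = ((5 - 35) - 10) + c = (-30 - 10) + c = -40 + c)
22775 - v(y, J(14, 15)) = 22775 - (-40 - 37) = 22775 - 1*(-77) = 22775 + 77 = 22852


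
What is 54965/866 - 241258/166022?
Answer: 4458234901/71887526 ≈ 62.017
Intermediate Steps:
54965/866 - 241258/166022 = 54965*(1/866) - 241258*1/166022 = 54965/866 - 120629/83011 = 4458234901/71887526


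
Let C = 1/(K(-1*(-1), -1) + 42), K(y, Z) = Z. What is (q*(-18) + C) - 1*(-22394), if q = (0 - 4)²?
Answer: 906347/41 ≈ 22106.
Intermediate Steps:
C = 1/41 (C = 1/(-1 + 42) = 1/41 ≈ 0.024390)
q = 16 (q = (-4)² = 16)
(q*(-18) + C) - 1*(-22394) = (16*(-18) + 1/41) - 1*(-22394) = (-288 + 1/41) + 22394 = -11807/41 + 22394 = 906347/41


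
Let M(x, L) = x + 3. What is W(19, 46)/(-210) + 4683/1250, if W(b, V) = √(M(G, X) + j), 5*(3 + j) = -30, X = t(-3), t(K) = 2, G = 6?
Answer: 4683/1250 ≈ 3.7464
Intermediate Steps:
X = 2
M(x, L) = 3 + x
j = -9 (j = -3 + (⅕)*(-30) = -3 - 6 = -9)
W(b, V) = 0 (W(b, V) = √((3 + 6) - 9) = √(9 - 9) = √0 = 0)
W(19, 46)/(-210) + 4683/1250 = 0/(-210) + 4683/1250 = 0*(-1/210) + 4683*(1/1250) = 0 + 4683/1250 = 4683/1250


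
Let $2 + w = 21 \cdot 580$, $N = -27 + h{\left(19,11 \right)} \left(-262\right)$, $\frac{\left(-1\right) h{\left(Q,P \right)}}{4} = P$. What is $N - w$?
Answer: $-677$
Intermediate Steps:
$h{\left(Q,P \right)} = - 4 P$
$N = 11501$ ($N = -27 + \left(-4\right) 11 \left(-262\right) = -27 - -11528 = -27 + 11528 = 11501$)
$w = 12178$ ($w = -2 + 21 \cdot 580 = -2 + 12180 = 12178$)
$N - w = 11501 - 12178 = -677$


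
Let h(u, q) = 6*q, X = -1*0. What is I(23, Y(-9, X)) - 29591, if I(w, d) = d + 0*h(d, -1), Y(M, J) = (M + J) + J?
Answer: -29600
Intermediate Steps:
X = 0
Y(M, J) = M + 2*J (Y(M, J) = (J + M) + J = M + 2*J)
I(w, d) = d (I(w, d) = d + 0*(6*(-1)) = d + 0*(-6) = d + 0 = d)
I(23, Y(-9, X)) - 29591 = (-9 + 2*0) - 29591 = (-9 + 0) - 29591 = -9 - 29591 = -29600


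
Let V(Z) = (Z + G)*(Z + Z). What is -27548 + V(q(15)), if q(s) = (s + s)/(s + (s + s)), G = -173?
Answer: -250000/9 ≈ -27778.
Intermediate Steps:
q(s) = ⅔ (q(s) = (2*s)/(s + 2*s) = (2*s)/((3*s)) = (2*s)*(1/(3*s)) = ⅔)
V(Z) = 2*Z*(-173 + Z) (V(Z) = (Z - 173)*(Z + Z) = (-173 + Z)*(2*Z) = 2*Z*(-173 + Z))
-27548 + V(q(15)) = -27548 + 2*(⅔)*(-173 + ⅔) = -27548 + 2*(⅔)*(-517/3) = -27548 - 2068/9 = -250000/9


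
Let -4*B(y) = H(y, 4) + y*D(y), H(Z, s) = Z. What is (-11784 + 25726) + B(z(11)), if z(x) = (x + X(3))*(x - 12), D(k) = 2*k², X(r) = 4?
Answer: 62533/4 ≈ 15633.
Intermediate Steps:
z(x) = (-12 + x)*(4 + x) (z(x) = (x + 4)*(x - 12) = (4 + x)*(-12 + x) = (-12 + x)*(4 + x))
B(y) = -y³/2 - y/4 (B(y) = -(y + y*(2*y²))/4 = -(y + 2*y³)/4 = -y³/2 - y/4)
(-11784 + 25726) + B(z(11)) = (-11784 + 25726) + (-(-48 + 11² - 8*11)³/2 - (-48 + 11² - 8*11)/4) = 13942 + (-(-48 + 121 - 88)³/2 - (-48 + 121 - 88)/4) = 13942 + (-½*(-15)³ - ¼*(-15)) = 13942 + (-½*(-3375) + 15/4) = 13942 + (3375/2 + 15/4) = 13942 + 6765/4 = 62533/4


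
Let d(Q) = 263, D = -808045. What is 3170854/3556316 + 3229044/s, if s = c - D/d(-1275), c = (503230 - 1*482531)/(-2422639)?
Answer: 87178171437267460625/82878923502150882 ≈ 1051.9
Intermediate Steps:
c = -20699/2422639 (c = (503230 - 482531)*(-1/2422639) = 20699*(-1/2422639) = -20699/2422639 ≈ -0.0085440)
s = 1957595886918/637154057 (s = -20699/2422639 - (-808045)/263 = -20699/2422639 - 1*(-808045/263) = -20699/2422639 + 808045/263 = 1957595886918/637154057 ≈ 3072.4)
3170854/3556316 + 3229044/s = 3170854/3556316 + 3229044/(1957595886918/637154057) = 3170854*(1/3556316) + 3229044*(637154057/1957595886918) = 1585427/1778158 + 48985678210274/46609425879 = 87178171437267460625/82878923502150882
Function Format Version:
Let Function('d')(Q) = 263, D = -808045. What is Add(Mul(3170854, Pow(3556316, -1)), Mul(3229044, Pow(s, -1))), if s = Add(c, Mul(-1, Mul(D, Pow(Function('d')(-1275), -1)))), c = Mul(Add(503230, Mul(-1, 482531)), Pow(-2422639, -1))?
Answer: Rational(87178171437267460625, 82878923502150882) ≈ 1051.9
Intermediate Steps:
c = Rational(-20699, 2422639) (c = Mul(Add(503230, -482531), Rational(-1, 2422639)) = Mul(20699, Rational(-1, 2422639)) = Rational(-20699, 2422639) ≈ -0.0085440)
s = Rational(1957595886918, 637154057) (s = Add(Rational(-20699, 2422639), Mul(-1, Mul(-808045, Pow(263, -1)))) = Add(Rational(-20699, 2422639), Mul(-1, Mul(-808045, Rational(1, 263)))) = Add(Rational(-20699, 2422639), Mul(-1, Rational(-808045, 263))) = Add(Rational(-20699, 2422639), Rational(808045, 263)) = Rational(1957595886918, 637154057) ≈ 3072.4)
Add(Mul(3170854, Pow(3556316, -1)), Mul(3229044, Pow(s, -1))) = Add(Mul(3170854, Pow(3556316, -1)), Mul(3229044, Pow(Rational(1957595886918, 637154057), -1))) = Add(Mul(3170854, Rational(1, 3556316)), Mul(3229044, Rational(637154057, 1957595886918))) = Add(Rational(1585427, 1778158), Rational(48985678210274, 46609425879)) = Rational(87178171437267460625, 82878923502150882)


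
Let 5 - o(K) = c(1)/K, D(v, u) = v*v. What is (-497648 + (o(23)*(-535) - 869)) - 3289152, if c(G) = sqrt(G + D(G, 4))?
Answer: -3790344 + 535*sqrt(2)/23 ≈ -3.7903e+6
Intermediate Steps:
D(v, u) = v**2
c(G) = sqrt(G + G**2)
o(K) = 5 - sqrt(2)/K (o(K) = 5 - sqrt(1*(1 + 1))/K = 5 - sqrt(1*2)/K = 5 - sqrt(2)/K)
(-497648 + (o(23)*(-535) - 869)) - 3289152 = (-497648 + ((5 - 1*sqrt(2)/23)*(-535) - 869)) - 3289152 = (-497648 + ((5 - 1*sqrt(2)*1/23)*(-535) - 869)) - 3289152 = (-497648 + ((5 - sqrt(2)/23)*(-535) - 869)) - 3289152 = (-497648 + ((-2675 + 535*sqrt(2)/23) - 869)) - 3289152 = (-497648 + (-3544 + 535*sqrt(2)/23)) - 3289152 = (-501192 + 535*sqrt(2)/23) - 3289152 = -3790344 + 535*sqrt(2)/23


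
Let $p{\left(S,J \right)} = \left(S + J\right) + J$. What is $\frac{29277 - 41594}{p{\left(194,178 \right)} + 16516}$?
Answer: $- \frac{12317}{17066} \approx -0.72173$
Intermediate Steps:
$p{\left(S,J \right)} = S + 2 J$ ($p{\left(S,J \right)} = \left(J + S\right) + J = S + 2 J$)
$\frac{29277 - 41594}{p{\left(194,178 \right)} + 16516} = \frac{29277 - 41594}{\left(194 + 2 \cdot 178\right) + 16516} = - \frac{12317}{\left(194 + 356\right) + 16516} = - \frac{12317}{550 + 16516} = - \frac{12317}{17066}$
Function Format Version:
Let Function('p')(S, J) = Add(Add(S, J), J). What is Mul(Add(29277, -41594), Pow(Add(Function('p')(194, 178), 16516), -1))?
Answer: Rational(-12317, 17066) ≈ -0.72173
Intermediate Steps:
Function('p')(S, J) = Add(S, Mul(2, J)) (Function('p')(S, J) = Add(Add(J, S), J) = Add(S, Mul(2, J)))
Mul(Add(29277, -41594), Pow(Add(Function('p')(194, 178), 16516), -1)) = Mul(Add(29277, -41594), Pow(Add(Add(194, Mul(2, 178)), 16516), -1)) = Mul(-12317, Pow(Add(Add(194, 356), 16516), -1)) = Mul(-12317, Pow(Add(550, 16516), -1)) = Mul(-12317, Pow(17066, -1)) = Mul(-12317, Rational(1, 17066)) = Rational(-12317, 17066)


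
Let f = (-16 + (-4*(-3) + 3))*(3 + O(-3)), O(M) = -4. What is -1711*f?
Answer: -1711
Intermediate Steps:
f = 1 (f = (-16 + (-4*(-3) + 3))*(3 - 4) = (-16 + (12 + 3))*(-1) = (-16 + 15)*(-1) = -1*(-1) = 1)
-1711*f = -1711*1 = -1711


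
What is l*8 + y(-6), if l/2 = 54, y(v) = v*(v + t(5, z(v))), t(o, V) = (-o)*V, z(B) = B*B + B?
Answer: 1800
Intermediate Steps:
z(B) = B + B**2 (z(B) = B**2 + B = B + B**2)
t(o, V) = -V*o
y(v) = v*(v - 5*v*(1 + v)) (y(v) = v*(v - 1*v*(1 + v)*5) = v*(v - 5*v*(1 + v)))
l = 108 (l = 2*54 = 108)
l*8 + y(-6) = 108*8 + (-6)**2*(-4 - 5*(-6)) = 864 + 36*(-4 + 30) = 864 + 36*26 = 864 + 936 = 1800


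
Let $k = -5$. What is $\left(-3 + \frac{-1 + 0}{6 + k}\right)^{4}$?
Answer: $256$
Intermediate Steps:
$\left(-3 + \frac{-1 + 0}{6 + k}\right)^{4} = \left(-3 + \frac{-1 + 0}{6 - 5}\right)^{4} = \left(-3 - 1^{-1}\right)^{4} = \left(-3 - 1\right)^{4} = \left(-4\right)^{4} = 256$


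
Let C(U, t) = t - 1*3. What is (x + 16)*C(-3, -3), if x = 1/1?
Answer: -102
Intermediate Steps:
C(U, t) = -3 + t (C(U, t) = t - 3 = -3 + t)
x = 1
(x + 16)*C(-3, -3) = (1 + 16)*(-3 - 3) = 17*(-6) = -102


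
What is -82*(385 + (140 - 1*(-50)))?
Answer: -47150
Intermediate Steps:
-82*(385 + (140 - 1*(-50))) = -82*(385 + (140 + 50)) = -82*(385 + 190) = -82*575 = -47150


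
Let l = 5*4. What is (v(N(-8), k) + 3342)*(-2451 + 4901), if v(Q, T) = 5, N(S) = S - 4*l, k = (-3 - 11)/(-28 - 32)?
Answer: 8200150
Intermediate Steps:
k = 7/30 (k = -14/(-60) = -14*(-1/60) = 7/30 ≈ 0.23333)
l = 20
N(S) = -80 + S (N(S) = S - 4*20 = S - 80 = -80 + S)
(v(N(-8), k) + 3342)*(-2451 + 4901) = (5 + 3342)*(-2451 + 4901) = 3347*2450 = 8200150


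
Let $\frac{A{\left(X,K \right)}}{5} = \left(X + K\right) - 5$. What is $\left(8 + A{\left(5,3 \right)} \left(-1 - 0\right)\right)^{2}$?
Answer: $49$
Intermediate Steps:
$A{\left(X,K \right)} = -25 + 5 K + 5 X$ ($A{\left(X,K \right)} = 5 \left(\left(X + K\right) - 5\right) = 5 \left(\left(K + X\right) - 5\right) = 5 \left(-5 + K + X\right) = -25 + 5 K + 5 X$)
$\left(8 + A{\left(5,3 \right)} \left(-1 - 0\right)\right)^{2} = \left(8 + \left(-25 + 5 \cdot 3 + 5 \cdot 5\right) \left(-1 - 0\right)\right)^{2} = \left(8 + \left(-25 + 15 + 25\right) \left(-1 + \left(-1 + 1\right)\right)\right)^{2} = \left(8 + 15 \left(-1 + 0\right)\right)^{2} = \left(8 + 15 \left(-1\right)\right)^{2} = \left(8 - 15\right)^{2} = \left(-7\right)^{2} = 49$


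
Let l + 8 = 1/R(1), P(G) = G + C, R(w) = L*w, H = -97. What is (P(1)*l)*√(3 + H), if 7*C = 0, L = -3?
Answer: -25*I*√94/3 ≈ -80.795*I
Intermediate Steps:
R(w) = -3*w
C = 0 (C = (⅐)*0 = 0)
P(G) = G (P(G) = G + 0 = G)
l = -25/3 (l = -8 + 1/(-3*1) = -8 + 1/(-3) = -8 - ⅓ = -25/3 ≈ -8.3333)
(P(1)*l)*√(3 + H) = (1*(-25/3))*√(3 - 97) = -25*I*√94/3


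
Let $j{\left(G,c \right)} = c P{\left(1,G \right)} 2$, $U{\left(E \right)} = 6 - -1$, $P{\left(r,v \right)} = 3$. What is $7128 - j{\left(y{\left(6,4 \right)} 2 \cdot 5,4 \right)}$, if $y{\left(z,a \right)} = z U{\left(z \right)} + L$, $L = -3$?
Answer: $7104$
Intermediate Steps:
$U{\left(E \right)} = 7$ ($U{\left(E \right)} = 6 + 1 = 7$)
$y{\left(z,a \right)} = -3 + 7 z$ ($y{\left(z,a \right)} = z 7 - 3 = 7 z - 3 = -3 + 7 z$)
$j{\left(G,c \right)} = 6 c$ ($j{\left(G,c \right)} = c 3 \cdot 2 = 3 c 2 = 6 c$)
$7128 - j{\left(y{\left(6,4 \right)} 2 \cdot 5,4 \right)} = 7128 - 6 \cdot 4 = 7128 - 24 = 7104$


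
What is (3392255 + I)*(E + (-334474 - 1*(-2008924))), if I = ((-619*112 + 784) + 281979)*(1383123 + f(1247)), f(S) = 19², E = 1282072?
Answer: 873023398164512990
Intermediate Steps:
f(S) = 361
I = 295283907540 (I = ((-619*112 + 784) + 281979)*(1383123 + 361) = ((-69328 + 784) + 281979)*1383484 = (-68544 + 281979)*1383484 = 213435*1383484 = 295283907540)
(3392255 + I)*(E + (-334474 - 1*(-2008924))) = (3392255 + 295283907540)*(1282072 + (-334474 - 1*(-2008924))) = 295287299795*(1282072 + (-334474 + 2008924)) = 295287299795*(1282072 + 1674450) = 295287299795*2956522 = 873023398164512990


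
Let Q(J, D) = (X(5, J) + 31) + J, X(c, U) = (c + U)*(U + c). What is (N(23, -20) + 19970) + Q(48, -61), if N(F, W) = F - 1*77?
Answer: 22804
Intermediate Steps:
X(c, U) = (U + c)² (X(c, U) = (U + c)*(U + c) = (U + c)²)
Q(J, D) = 31 + J + (5 + J)² (Q(J, D) = ((J + 5)² + 31) + J = ((5 + J)² + 31) + J = (31 + (5 + J)²) + J = 31 + J + (5 + J)²)
N(F, W) = -77 + F (N(F, W) = F - 77 = -77 + F)
(N(23, -20) + 19970) + Q(48, -61) = ((-77 + 23) + 19970) + (31 + 48 + (5 + 48)²) = (-54 + 19970) + (31 + 48 + 53²) = 19916 + (31 + 48 + 2809) = 19916 + 2888 = 22804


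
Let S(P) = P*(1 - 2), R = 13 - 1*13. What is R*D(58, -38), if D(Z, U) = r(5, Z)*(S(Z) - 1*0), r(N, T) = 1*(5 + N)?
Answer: 0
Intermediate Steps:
R = 0 (R = 13 - 13 = 0)
S(P) = -P (S(P) = P*(-1) = -P)
r(N, T) = 5 + N
D(Z, U) = -10*Z (D(Z, U) = (5 + 5)*(-Z - 1*0) = 10*(-Z + 0) = 10*(-Z) = -10*Z)
R*D(58, -38) = 0*(-10*58) = 0*(-580) = 0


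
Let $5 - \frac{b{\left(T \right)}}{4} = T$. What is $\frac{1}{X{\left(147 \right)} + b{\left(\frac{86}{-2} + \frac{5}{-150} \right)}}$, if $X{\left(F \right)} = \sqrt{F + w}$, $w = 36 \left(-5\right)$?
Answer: $\frac{3930}{755759} - \frac{225 i \sqrt{33}}{8313349} \approx 0.0052001 - 0.00015548 i$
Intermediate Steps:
$w = -180$
$X{\left(F \right)} = \sqrt{-180 + F}$ ($X{\left(F \right)} = \sqrt{F - 180} = \sqrt{-180 + F}$)
$b{\left(T \right)} = 20 - 4 T$
$\frac{1}{X{\left(147 \right)} + b{\left(\frac{86}{-2} + \frac{5}{-150} \right)}} = \frac{1}{\sqrt{-180 + 147} - \left(-20 + 4 \left(\frac{86}{-2} + \frac{5}{-150}\right)\right)} = \frac{1}{\sqrt{-33} - \left(-20 + 4 \left(86 \left(- \frac{1}{2}\right) + 5 \left(- \frac{1}{150}\right)\right)\right)} = \frac{1}{i \sqrt{33} - \left(-20 + 4 \left(-43 - \frac{1}{30}\right)\right)} = \frac{1}{i \sqrt{33} + \left(20 - - \frac{2582}{15}\right)} = \frac{1}{i \sqrt{33} + \left(20 + \frac{2582}{15}\right)} = \frac{1}{i \sqrt{33} + \frac{2882}{15}} = \frac{1}{\frac{2882}{15} + i \sqrt{33}}$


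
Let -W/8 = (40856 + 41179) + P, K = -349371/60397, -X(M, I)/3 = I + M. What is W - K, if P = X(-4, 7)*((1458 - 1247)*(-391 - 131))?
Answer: -518598732717/60397 ≈ -8.5865e+6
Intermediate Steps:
X(M, I) = -3*I - 3*M (X(M, I) = -3*(I + M) = -3*I - 3*M)
P = 991278 (P = (-3*7 - 3*(-4))*((1458 - 1247)*(-391 - 131)) = (-21 + 12)*(211*(-522)) = -9*(-110142) = 991278)
K = -349371/60397 (K = -349371*1/60397 = -349371/60397 ≈ -5.7846)
W = -8586504 (W = -8*((40856 + 41179) + 991278) = -8*(82035 + 991278) = -8*1073313 = -8586504)
W - K = -8586504 - 1*(-349371/60397) = -8586504 + 349371/60397 = -518598732717/60397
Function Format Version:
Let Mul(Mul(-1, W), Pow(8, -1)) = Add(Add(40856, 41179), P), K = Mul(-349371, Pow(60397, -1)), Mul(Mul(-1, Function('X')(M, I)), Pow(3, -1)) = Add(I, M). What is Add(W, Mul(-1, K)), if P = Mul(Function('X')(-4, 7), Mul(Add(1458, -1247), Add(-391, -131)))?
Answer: Rational(-518598732717, 60397) ≈ -8.5865e+6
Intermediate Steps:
Function('X')(M, I) = Add(Mul(-3, I), Mul(-3, M)) (Function('X')(M, I) = Mul(-3, Add(I, M)) = Add(Mul(-3, I), Mul(-3, M)))
P = 991278 (P = Mul(Add(Mul(-3, 7), Mul(-3, -4)), Mul(Add(1458, -1247), Add(-391, -131))) = Mul(Add(-21, 12), Mul(211, -522)) = Mul(-9, -110142) = 991278)
K = Rational(-349371, 60397) (K = Mul(-349371, Rational(1, 60397)) = Rational(-349371, 60397) ≈ -5.7846)
W = -8586504 (W = Mul(-8, Add(Add(40856, 41179), 991278)) = Mul(-8, Add(82035, 991278)) = Mul(-8, 1073313) = -8586504)
Add(W, Mul(-1, K)) = Add(-8586504, Mul(-1, Rational(-349371, 60397))) = Add(-8586504, Rational(349371, 60397)) = Rational(-518598732717, 60397)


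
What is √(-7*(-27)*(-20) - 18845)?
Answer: 5*I*√905 ≈ 150.42*I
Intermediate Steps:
√(-7*(-27)*(-20) - 18845) = √(189*(-20) - 18845) = √(-3780 - 18845) = √(-22625) = 5*I*√905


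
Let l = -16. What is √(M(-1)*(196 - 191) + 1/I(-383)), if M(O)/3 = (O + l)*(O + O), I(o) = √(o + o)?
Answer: √(299245560 - 766*I*√766)/766 ≈ 22.583 - 0.00079996*I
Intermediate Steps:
I(o) = √2*√o (I(o) = √(2*o) = √2*√o)
M(O) = 6*O*(-16 + O) (M(O) = 3*((O - 16)*(O + O)) = 3*((-16 + O)*(2*O)) = 3*(2*O*(-16 + O)) = 6*O*(-16 + O))
√(M(-1)*(196 - 191) + 1/I(-383)) = √((6*(-1)*(-16 - 1))*(196 - 191) + 1/(√2*√(-383))) = √((6*(-1)*(-17))*5 + 1/(√2*(I*√383))) = √(102*5 + 1/(I*√766)) = √(510 - I*√766/766)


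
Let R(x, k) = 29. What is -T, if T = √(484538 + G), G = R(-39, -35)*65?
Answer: -21*√1103 ≈ -697.44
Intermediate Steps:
G = 1885 (G = 29*65 = 1885)
T = 21*√1103 (T = √(484538 + 1885) = √486423 = 21*√1103 ≈ 697.44)
-T = -21*√1103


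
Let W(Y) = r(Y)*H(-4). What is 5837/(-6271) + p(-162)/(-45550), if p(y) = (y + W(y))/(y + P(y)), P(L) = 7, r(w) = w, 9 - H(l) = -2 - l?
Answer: -20609403233/22137413875 ≈ -0.93098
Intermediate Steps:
H(l) = 11 + l (H(l) = 9 - (-2 - l) = 9 + (2 + l) = 11 + l)
W(Y) = 7*Y (W(Y) = Y*(11 - 4) = Y*7 = 7*Y)
p(y) = 8*y/(7 + y) (p(y) = (y + 7*y)/(y + 7) = (8*y)/(7 + y) = 8*y/(7 + y))
5837/(-6271) + p(-162)/(-45550) = 5837/(-6271) + (8*(-162)/(7 - 162))/(-45550) = 5837*(-1/6271) + (8*(-162)/(-155))*(-1/45550) = -5837/6271 + (8*(-162)*(-1/155))*(-1/45550) = -5837/6271 + (1296/155)*(-1/45550) = -5837/6271 - 648/3530125 = -20609403233/22137413875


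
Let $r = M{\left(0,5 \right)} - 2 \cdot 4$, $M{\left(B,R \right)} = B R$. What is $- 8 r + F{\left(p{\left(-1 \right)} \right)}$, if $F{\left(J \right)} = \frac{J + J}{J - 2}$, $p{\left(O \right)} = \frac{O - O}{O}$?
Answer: $64$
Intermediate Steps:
$p{\left(O \right)} = 0$ ($p{\left(O \right)} = \frac{0}{O} = 0$)
$F{\left(J \right)} = \frac{2 J}{-2 + J}$
$r = -8$ ($r = 0 \cdot 5 - 2 \cdot 4 = 0 - 8 = -8$)
$- 8 r + F{\left(p{\left(-1 \right)} \right)} = \left(-8\right) \left(-8\right) + 2 \cdot 0 \frac{1}{-2 + 0} = 64 + 2 \cdot 0 \frac{1}{-2} = 64 + 2 \cdot 0 \left(- \frac{1}{2}\right) = 64 + 0 = 64$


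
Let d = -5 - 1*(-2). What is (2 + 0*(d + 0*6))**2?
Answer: 4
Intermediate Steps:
d = -3 (d = -5 + 2 = -3)
(2 + 0*(d + 0*6))**2 = (2 + 0*(-3 + 0*6))**2 = (2 + 0*(-3 + 0))**2 = (2 + 0*(-3))**2 = (2 + 0)**2 = 2**2 = 4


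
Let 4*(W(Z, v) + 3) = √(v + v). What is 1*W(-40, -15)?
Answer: -3 + I*√30/4 ≈ -3.0 + 1.3693*I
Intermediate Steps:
W(Z, v) = -3 + √2*√v/4 (W(Z, v) = -3 + √(v + v)/4 = -3 + √(2*v)/4 = -3 + (√2*√v)/4 = -3 + √2*√v/4)
1*W(-40, -15) = 1*(-3 + √2*√(-15)/4) = 1*(-3 + √2*(I*√15)/4) = 1*(-3 + I*√30/4) = -3 + I*√30/4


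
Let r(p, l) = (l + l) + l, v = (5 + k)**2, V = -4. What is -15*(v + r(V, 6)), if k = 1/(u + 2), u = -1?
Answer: -810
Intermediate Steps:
k = 1 (k = 1/(-1 + 2) = 1/1 = 1)
v = 36 (v = (5 + 1)**2 = 6**2 = 36)
r(p, l) = 3*l (r(p, l) = 2*l + l = 3*l)
-15*(v + r(V, 6)) = -15*(36 + 3*6) = -15*(36 + 18) = -15*54 = -810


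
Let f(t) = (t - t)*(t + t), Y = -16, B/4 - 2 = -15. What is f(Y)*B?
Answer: 0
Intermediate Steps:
B = -52 (B = 8 + 4*(-15) = 8 - 60 = -52)
f(t) = 0 (f(t) = 0*(2*t) = 0)
f(Y)*B = 0*(-52) = 0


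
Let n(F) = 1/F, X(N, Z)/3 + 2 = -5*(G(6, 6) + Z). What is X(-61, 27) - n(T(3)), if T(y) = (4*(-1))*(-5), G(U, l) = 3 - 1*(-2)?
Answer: -9721/20 ≈ -486.05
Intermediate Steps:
G(U, l) = 5 (G(U, l) = 3 + 2 = 5)
X(N, Z) = -81 - 15*Z (X(N, Z) = -6 + 3*(-5*(5 + Z)) = -6 + 3*(-25 - 5*Z) = -6 + (-75 - 15*Z) = -81 - 15*Z)
T(y) = 20 (T(y) = -4*(-5) = 20)
n(F) = 1/F
X(-61, 27) - n(T(3)) = (-81 - 15*27) - 1/20 = (-81 - 405) - 1*1/20 = -486 - 1/20 = -9721/20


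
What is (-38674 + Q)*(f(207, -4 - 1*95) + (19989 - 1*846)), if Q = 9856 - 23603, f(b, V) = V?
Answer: -998305524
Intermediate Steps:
Q = -13747
(-38674 + Q)*(f(207, -4 - 1*95) + (19989 - 1*846)) = (-38674 - 13747)*((-4 - 1*95) + (19989 - 1*846)) = -52421*((-4 - 95) + (19989 - 846)) = -52421*(-99 + 19143) = -52421*19044 = -998305524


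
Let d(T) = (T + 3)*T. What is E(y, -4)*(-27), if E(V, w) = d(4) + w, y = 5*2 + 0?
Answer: -648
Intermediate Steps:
y = 10 (y = 10 + 0 = 10)
d(T) = T*(3 + T) (d(T) = (3 + T)*T = T*(3 + T))
E(V, w) = 28 + w (E(V, w) = 4*(3 + 4) + w = 4*7 + w = 28 + w)
E(y, -4)*(-27) = (28 - 4)*(-27) = 24*(-27) = -648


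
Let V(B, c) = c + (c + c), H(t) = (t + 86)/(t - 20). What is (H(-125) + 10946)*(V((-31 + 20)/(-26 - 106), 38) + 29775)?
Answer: 47440089801/145 ≈ 3.2717e+8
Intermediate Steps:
H(t) = (86 + t)/(-20 + t)
V(B, c) = 3*c (V(B, c) = c + 2*c = 3*c)
(H(-125) + 10946)*(V((-31 + 20)/(-26 - 106), 38) + 29775) = ((86 - 125)/(-20 - 125) + 10946)*(3*38 + 29775) = (-39/(-145) + 10946)*(114 + 29775) = (-1/145*(-39) + 10946)*29889 = (39/145 + 10946)*29889 = (1587209/145)*29889 = 47440089801/145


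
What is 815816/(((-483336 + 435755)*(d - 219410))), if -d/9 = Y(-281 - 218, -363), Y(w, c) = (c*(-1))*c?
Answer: -815816/45987559891 ≈ -1.7740e-5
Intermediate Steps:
Y(w, c) = -c² (Y(w, c) = (-c)*c = -c²)
d = 1185921 (d = -(-9)*(-363)² = -(-9)*131769 = -9*(-131769) = 1185921)
815816/(((-483336 + 435755)*(d - 219410))) = 815816/(((-483336 + 435755)*(1185921 - 219410))) = 815816/((-47581*966511)) = 815816/(-45987559891) = 815816*(-1/45987559891) = -815816/45987559891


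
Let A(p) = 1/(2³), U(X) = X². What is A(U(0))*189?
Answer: 189/8 ≈ 23.625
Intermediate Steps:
A(p) = ⅛ (A(p) = 1/8 = ⅛)
A(U(0))*189 = (⅛)*189 = 189/8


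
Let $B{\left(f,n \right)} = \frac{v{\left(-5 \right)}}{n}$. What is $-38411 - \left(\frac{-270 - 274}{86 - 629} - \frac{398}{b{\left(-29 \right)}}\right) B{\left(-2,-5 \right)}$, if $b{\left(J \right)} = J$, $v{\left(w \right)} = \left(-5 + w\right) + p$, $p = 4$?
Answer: $- \frac{201712095}{5249} \approx -38429.0$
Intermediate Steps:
$v{\left(w \right)} = -1 + w$ ($v{\left(w \right)} = \left(-5 + w\right) + 4 = -1 + w$)
$B{\left(f,n \right)} = - \frac{6}{n}$ ($B{\left(f,n \right)} = \frac{-1 - 5}{n} = - \frac{6}{n}$)
$-38411 - \left(\frac{-270 - 274}{86 - 629} - \frac{398}{b{\left(-29 \right)}}\right) B{\left(-2,-5 \right)} = -38411 - \left(\frac{-270 - 274}{86 - 629} - \frac{398}{-29}\right) \left(- \frac{6}{-5}\right) = -38411 - \left(\frac{-270 - 274}{-543} - - \frac{398}{29}\right) \left(\left(-6\right) \left(- \frac{1}{5}\right)\right) = -38411 - \left(\left(-544\right) \left(- \frac{1}{543}\right) + \frac{398}{29}\right) \frac{6}{5} = -38411 - \left(\frac{544}{543} + \frac{398}{29}\right) \frac{6}{5} = -38411 - \frac{231890}{15747} \cdot \frac{6}{5} = -38411 - \frac{92756}{5249} = - \frac{201712095}{5249}$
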